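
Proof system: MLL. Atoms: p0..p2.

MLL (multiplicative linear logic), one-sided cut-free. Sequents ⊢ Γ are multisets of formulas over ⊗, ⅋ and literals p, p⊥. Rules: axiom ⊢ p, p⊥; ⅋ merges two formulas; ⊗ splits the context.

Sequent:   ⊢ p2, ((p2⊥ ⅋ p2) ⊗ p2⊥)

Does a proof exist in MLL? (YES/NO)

Proof tree:
[⊗]  ⊢ p2, ((p2⊥ ⅋ p2) ⊗ p2⊥)
  [⅋]  ⊢ (p2⊥ ⅋ p2)
    [Ax]  ⊢ p2, p2⊥
  [Ax]  ⊢ p2, p2⊥

Result: YES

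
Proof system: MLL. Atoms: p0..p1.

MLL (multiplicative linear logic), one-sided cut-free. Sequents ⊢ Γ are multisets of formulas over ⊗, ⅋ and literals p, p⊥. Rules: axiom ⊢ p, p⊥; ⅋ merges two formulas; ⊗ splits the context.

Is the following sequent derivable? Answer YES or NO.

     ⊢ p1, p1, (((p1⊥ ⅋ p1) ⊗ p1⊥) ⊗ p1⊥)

Derivation (root first):
[⊗]  ⊢ p1, p1, (((p1⊥ ⅋ p1) ⊗ p1⊥) ⊗ p1⊥)
  [⊗]  ⊢ p1, ((p1⊥ ⅋ p1) ⊗ p1⊥)
    [⅋]  ⊢ (p1⊥ ⅋ p1)
      [Ax]  ⊢ p1, p1⊥
    [Ax]  ⊢ p1, p1⊥
  [Ax]  ⊢ p1, p1⊥

Result: YES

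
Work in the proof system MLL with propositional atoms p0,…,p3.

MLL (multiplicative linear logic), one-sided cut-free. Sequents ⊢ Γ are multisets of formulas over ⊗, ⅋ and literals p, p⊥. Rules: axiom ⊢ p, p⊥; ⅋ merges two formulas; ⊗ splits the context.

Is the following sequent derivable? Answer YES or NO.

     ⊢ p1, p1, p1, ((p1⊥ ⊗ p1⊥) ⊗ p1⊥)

Proof tree:
[⊗]  ⊢ p1, p1, p1, ((p1⊥ ⊗ p1⊥) ⊗ p1⊥)
  [⊗]  ⊢ p1, p1, (p1⊥ ⊗ p1⊥)
    [Ax]  ⊢ p1, p1⊥
    [Ax]  ⊢ p1, p1⊥
  [Ax]  ⊢ p1, p1⊥

Result: YES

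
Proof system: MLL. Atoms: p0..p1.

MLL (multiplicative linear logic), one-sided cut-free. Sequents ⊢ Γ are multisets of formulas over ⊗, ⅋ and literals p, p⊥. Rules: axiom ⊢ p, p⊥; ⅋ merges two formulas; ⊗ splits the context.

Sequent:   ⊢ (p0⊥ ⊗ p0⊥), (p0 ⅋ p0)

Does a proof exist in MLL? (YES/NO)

Derivation trace:
[⅋]  ⊢ (p0⊥ ⊗ p0⊥), (p0 ⅋ p0)
  [⊗]  ⊢ p0, p0, (p0⊥ ⊗ p0⊥)
    [Ax]  ⊢ p0, p0⊥
    [Ax]  ⊢ p0, p0⊥

Result: YES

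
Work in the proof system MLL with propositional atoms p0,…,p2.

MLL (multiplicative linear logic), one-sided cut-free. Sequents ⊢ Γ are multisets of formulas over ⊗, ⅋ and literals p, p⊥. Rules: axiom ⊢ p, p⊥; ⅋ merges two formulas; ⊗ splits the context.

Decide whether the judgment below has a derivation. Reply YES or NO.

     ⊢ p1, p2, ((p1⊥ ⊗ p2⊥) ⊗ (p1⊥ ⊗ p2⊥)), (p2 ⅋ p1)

Derivation trace:
[⅋]  ⊢ p1, p2, ((p1⊥ ⊗ p2⊥) ⊗ (p1⊥ ⊗ p2⊥)), (p2 ⅋ p1)
  [⊗]  ⊢ p1, p2, p1, p2, ((p1⊥ ⊗ p2⊥) ⊗ (p1⊥ ⊗ p2⊥))
    [⊗]  ⊢ p1, p2, (p1⊥ ⊗ p2⊥)
      [Ax]  ⊢ p1, p1⊥
      [Ax]  ⊢ p2, p2⊥
    [⊗]  ⊢ p1, p2, (p1⊥ ⊗ p2⊥)
      [Ax]  ⊢ p1, p1⊥
      [Ax]  ⊢ p2, p2⊥

Result: YES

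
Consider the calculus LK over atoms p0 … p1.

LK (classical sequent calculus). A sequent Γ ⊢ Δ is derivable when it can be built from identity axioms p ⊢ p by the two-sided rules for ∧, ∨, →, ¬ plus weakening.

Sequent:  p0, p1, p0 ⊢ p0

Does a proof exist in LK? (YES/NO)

Derivation (root first):
[WL] p0, p1, p0 ⊢ p0
  [WL] p0, p1 ⊢ p0
    [Ax] p0 ⊢ p0

Result: YES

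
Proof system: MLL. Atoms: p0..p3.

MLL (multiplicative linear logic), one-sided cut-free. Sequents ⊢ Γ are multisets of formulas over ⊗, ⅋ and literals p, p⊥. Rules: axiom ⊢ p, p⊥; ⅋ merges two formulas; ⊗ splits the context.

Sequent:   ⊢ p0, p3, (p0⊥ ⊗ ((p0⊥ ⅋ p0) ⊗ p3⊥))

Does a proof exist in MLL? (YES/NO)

Proof tree:
[⊗]  ⊢ p0, p3, (p0⊥ ⊗ ((p0⊥ ⅋ p0) ⊗ p3⊥))
  [Ax]  ⊢ p0, p0⊥
  [⊗]  ⊢ p3, ((p0⊥ ⅋ p0) ⊗ p3⊥)
    [⅋]  ⊢ (p0⊥ ⅋ p0)
      [Ax]  ⊢ p0, p0⊥
    [Ax]  ⊢ p3, p3⊥

Result: YES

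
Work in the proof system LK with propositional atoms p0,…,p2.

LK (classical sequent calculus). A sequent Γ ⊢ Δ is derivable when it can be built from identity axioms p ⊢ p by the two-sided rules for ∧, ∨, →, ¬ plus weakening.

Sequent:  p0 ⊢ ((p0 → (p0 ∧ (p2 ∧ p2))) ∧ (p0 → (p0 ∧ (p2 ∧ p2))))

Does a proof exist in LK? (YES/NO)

Truth-table refutation:
  v=000: Γ:[p0=F] Δ:[((p0 → (p0 ∧ (p2 ∧ p2))) ∧ (p0 → (p0 ∧ (p2 ∧ p2))))=T] refutes=False
  v=001: Γ:[p0=F] Δ:[((p0 → (p0 ∧ (p2 ∧ p2))) ∧ (p0 → (p0 ∧ (p2 ∧ p2))))=T] refutes=False
  v=010: Γ:[p0=F] Δ:[((p0 → (p0 ∧ (p2 ∧ p2))) ∧ (p0 → (p0 ∧ (p2 ∧ p2))))=T] refutes=False
  v=011: Γ:[p0=F] Δ:[((p0 → (p0 ∧ (p2 ∧ p2))) ∧ (p0 → (p0 ∧ (p2 ∧ p2))))=T] refutes=False
  v=100: Γ:[p0=T] Δ:[((p0 → (p0 ∧ (p2 ∧ p2))) ∧ (p0 → (p0 ∧ (p2 ∧ p2))))=F] refutes=True  ← countermodel

Result: NO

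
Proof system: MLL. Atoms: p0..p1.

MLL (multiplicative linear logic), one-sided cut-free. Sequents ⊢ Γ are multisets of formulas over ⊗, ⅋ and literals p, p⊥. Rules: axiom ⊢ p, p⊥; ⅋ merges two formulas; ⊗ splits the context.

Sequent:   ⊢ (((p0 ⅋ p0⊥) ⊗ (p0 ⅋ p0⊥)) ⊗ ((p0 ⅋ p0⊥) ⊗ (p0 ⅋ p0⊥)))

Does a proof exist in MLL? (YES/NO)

Proof tree:
[⊗]  ⊢ (((p0 ⅋ p0⊥) ⊗ (p0 ⅋ p0⊥)) ⊗ ((p0 ⅋ p0⊥) ⊗ (p0 ⅋ p0⊥)))
  [⊗]  ⊢ ((p0 ⅋ p0⊥) ⊗ (p0 ⅋ p0⊥))
    [⅋]  ⊢ (p0 ⅋ p0⊥)
      [Ax]  ⊢ p0, p0⊥
    [⅋]  ⊢ (p0 ⅋ p0⊥)
      [Ax]  ⊢ p0, p0⊥
  [⊗]  ⊢ ((p0 ⅋ p0⊥) ⊗ (p0 ⅋ p0⊥))
    [⅋]  ⊢ (p0 ⅋ p0⊥)
      [Ax]  ⊢ p0, p0⊥
    [⅋]  ⊢ (p0 ⅋ p0⊥)
      [Ax]  ⊢ p0, p0⊥

Result: YES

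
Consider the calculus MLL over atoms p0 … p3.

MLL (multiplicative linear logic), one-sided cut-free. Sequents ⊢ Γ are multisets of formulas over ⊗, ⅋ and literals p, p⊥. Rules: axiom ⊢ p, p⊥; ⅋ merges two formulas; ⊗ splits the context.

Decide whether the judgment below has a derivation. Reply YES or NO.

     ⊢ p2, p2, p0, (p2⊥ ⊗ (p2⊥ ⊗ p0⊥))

Derivation trace:
[⊗]  ⊢ p2, p2, p0, (p2⊥ ⊗ (p2⊥ ⊗ p0⊥))
  [Ax]  ⊢ p2, p2⊥
  [⊗]  ⊢ p2, p0, (p2⊥ ⊗ p0⊥)
    [Ax]  ⊢ p2, p2⊥
    [Ax]  ⊢ p0, p0⊥

Result: YES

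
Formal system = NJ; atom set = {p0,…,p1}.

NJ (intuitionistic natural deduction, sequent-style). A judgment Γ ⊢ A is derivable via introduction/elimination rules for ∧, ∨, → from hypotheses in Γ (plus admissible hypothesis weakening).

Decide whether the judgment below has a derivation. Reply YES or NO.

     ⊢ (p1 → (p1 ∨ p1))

Derivation (root first):
[→I]  ⊢ (p1 → (p1 ∨ p1))
  [∨I₁] p1 ⊢ (p1 ∨ p1)
    [Ax] p1 ⊢ p1

Result: YES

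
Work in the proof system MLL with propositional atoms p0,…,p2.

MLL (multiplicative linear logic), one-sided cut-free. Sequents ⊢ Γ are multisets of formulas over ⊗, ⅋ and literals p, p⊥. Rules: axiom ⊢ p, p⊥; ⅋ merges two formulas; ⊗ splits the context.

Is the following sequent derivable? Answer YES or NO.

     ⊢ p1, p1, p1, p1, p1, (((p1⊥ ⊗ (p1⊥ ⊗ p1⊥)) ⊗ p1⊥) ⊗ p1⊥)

Derivation trace:
[⊗]  ⊢ p1, p1, p1, p1, p1, (((p1⊥ ⊗ (p1⊥ ⊗ p1⊥)) ⊗ p1⊥) ⊗ p1⊥)
  [⊗]  ⊢ p1, p1, p1, p1, ((p1⊥ ⊗ (p1⊥ ⊗ p1⊥)) ⊗ p1⊥)
    [⊗]  ⊢ p1, p1, p1, (p1⊥ ⊗ (p1⊥ ⊗ p1⊥))
      [Ax]  ⊢ p1, p1⊥
      [⊗]  ⊢ p1, p1, (p1⊥ ⊗ p1⊥)
        [Ax]  ⊢ p1, p1⊥
        [Ax]  ⊢ p1, p1⊥
    [Ax]  ⊢ p1, p1⊥
  [Ax]  ⊢ p1, p1⊥

Result: YES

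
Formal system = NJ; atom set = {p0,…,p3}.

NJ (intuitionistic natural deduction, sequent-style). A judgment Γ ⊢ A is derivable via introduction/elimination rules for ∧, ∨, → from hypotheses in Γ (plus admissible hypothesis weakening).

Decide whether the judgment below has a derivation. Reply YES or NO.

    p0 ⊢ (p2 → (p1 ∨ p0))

Proof tree:
[→I] p0 ⊢ (p2 → (p1 ∨ p0))
  [Wk] p0, p2 ⊢ (p1 ∨ p0)
    [∨I₂] p0 ⊢ (p1 ∨ p0)
      [Ax] p0 ⊢ p0

Result: YES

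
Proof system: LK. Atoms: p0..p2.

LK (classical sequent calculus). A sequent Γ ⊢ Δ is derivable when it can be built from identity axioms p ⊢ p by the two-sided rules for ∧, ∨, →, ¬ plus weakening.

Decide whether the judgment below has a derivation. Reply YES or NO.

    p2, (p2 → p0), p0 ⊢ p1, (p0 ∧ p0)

Derivation (root first):
[∧R] p2, (p2 → p0), p0 ⊢ p1, (p0 ∧ p0)
  [→L] p2, (p2 → p0) ⊢ p1, p0
    [Ax] p2 ⊢ p2
    [WR] p0 ⊢ p0, p1
      [Ax] p0 ⊢ p0
  [Ax] p0 ⊢ p0

Result: YES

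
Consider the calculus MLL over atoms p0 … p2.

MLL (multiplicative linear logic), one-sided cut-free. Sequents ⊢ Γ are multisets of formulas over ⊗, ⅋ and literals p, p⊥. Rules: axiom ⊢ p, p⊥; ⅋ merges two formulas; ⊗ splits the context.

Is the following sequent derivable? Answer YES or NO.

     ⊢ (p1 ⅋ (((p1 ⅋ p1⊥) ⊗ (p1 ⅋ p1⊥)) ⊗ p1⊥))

Derivation (root first):
[⅋]  ⊢ (p1 ⅋ (((p1 ⅋ p1⊥) ⊗ (p1 ⅋ p1⊥)) ⊗ p1⊥))
  [⊗]  ⊢ p1, (((p1 ⅋ p1⊥) ⊗ (p1 ⅋ p1⊥)) ⊗ p1⊥)
    [⊗]  ⊢ ((p1 ⅋ p1⊥) ⊗ (p1 ⅋ p1⊥))
      [⅋]  ⊢ (p1 ⅋ p1⊥)
        [Ax]  ⊢ p1, p1⊥
      [⅋]  ⊢ (p1 ⅋ p1⊥)
        [Ax]  ⊢ p1, p1⊥
    [Ax]  ⊢ p1, p1⊥

Result: YES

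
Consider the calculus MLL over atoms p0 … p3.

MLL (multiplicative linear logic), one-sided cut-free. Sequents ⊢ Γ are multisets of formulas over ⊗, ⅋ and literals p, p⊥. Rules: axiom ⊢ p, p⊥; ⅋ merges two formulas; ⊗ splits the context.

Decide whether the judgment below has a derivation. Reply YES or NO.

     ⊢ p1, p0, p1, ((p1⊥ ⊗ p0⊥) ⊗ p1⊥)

Derivation (root first):
[⊗]  ⊢ p1, p0, p1, ((p1⊥ ⊗ p0⊥) ⊗ p1⊥)
  [⊗]  ⊢ p1, p0, (p1⊥ ⊗ p0⊥)
    [Ax]  ⊢ p1, p1⊥
    [Ax]  ⊢ p0, p0⊥
  [Ax]  ⊢ p1, p1⊥

Result: YES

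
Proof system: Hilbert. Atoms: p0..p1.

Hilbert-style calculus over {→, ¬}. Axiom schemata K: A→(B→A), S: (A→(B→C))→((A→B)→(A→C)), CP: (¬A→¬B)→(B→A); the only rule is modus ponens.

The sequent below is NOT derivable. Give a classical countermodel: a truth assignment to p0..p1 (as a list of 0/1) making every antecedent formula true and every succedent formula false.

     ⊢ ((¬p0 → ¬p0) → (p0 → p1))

Truth-table refutation:
  v=00: Γ:[] Δ:[((¬p0 → ¬p0) → (p0 → p1))=T] refutes=False
  v=01: Γ:[] Δ:[((¬p0 → ¬p0) → (p0 → p1))=T] refutes=False
  v=10: Γ:[] Δ:[((¬p0 → ¬p0) → (p0 → p1))=F] refutes=True  ← countermodel

Result: [1, 0]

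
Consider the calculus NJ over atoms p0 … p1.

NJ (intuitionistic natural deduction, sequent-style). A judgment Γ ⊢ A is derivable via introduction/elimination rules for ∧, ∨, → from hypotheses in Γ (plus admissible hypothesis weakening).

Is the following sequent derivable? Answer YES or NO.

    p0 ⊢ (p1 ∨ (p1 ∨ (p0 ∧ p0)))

Derivation (root first):
[∨I₂] p0 ⊢ (p1 ∨ (p1 ∨ (p0 ∧ p0)))
  [∨I₂] p0 ⊢ (p1 ∨ (p0 ∧ p0))
    [∧I] p0 ⊢ (p0 ∧ p0)
      [Ax] p0 ⊢ p0
      [Ax] p0 ⊢ p0

Result: YES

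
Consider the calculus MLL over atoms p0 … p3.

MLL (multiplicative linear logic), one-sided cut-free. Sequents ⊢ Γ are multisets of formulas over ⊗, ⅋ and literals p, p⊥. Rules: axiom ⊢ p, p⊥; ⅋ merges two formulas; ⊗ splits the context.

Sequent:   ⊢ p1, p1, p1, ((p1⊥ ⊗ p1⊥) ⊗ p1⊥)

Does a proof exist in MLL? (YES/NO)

Derivation trace:
[⊗]  ⊢ p1, p1, p1, ((p1⊥ ⊗ p1⊥) ⊗ p1⊥)
  [⊗]  ⊢ p1, p1, (p1⊥ ⊗ p1⊥)
    [Ax]  ⊢ p1, p1⊥
    [Ax]  ⊢ p1, p1⊥
  [Ax]  ⊢ p1, p1⊥

Result: YES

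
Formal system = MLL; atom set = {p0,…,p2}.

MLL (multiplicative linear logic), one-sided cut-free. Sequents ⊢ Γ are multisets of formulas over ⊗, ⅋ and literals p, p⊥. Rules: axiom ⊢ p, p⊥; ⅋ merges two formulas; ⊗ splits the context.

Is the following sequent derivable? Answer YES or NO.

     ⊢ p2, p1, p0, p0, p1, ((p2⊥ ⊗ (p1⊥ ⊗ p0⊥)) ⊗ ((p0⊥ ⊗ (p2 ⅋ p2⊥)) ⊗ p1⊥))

Proof tree:
[⊗]  ⊢ p2, p1, p0, p0, p1, ((p2⊥ ⊗ (p1⊥ ⊗ p0⊥)) ⊗ ((p0⊥ ⊗ (p2 ⅋ p2⊥)) ⊗ p1⊥))
  [⊗]  ⊢ p2, p1, p0, (p2⊥ ⊗ (p1⊥ ⊗ p0⊥))
    [Ax]  ⊢ p2, p2⊥
    [⊗]  ⊢ p1, p0, (p1⊥ ⊗ p0⊥)
      [Ax]  ⊢ p1, p1⊥
      [Ax]  ⊢ p0, p0⊥
  [⊗]  ⊢ p0, p1, ((p0⊥ ⊗ (p2 ⅋ p2⊥)) ⊗ p1⊥)
    [⊗]  ⊢ p0, (p0⊥ ⊗ (p2 ⅋ p2⊥))
      [Ax]  ⊢ p0, p0⊥
      [⅋]  ⊢ (p2 ⅋ p2⊥)
        [Ax]  ⊢ p2, p2⊥
    [Ax]  ⊢ p1, p1⊥

Result: YES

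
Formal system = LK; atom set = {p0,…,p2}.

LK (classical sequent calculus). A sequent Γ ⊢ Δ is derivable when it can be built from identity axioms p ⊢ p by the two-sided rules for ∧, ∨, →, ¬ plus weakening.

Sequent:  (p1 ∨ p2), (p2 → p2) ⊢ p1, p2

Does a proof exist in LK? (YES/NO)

Derivation (root first):
[→L] (p1 ∨ p2), (p2 → p2) ⊢ p1, p2
  [∨L] (p1 ∨ p2) ⊢ p1, p2
    [Ax] p1 ⊢ p1
    [Ax] p2 ⊢ p2
  [Ax] p2 ⊢ p2

Result: YES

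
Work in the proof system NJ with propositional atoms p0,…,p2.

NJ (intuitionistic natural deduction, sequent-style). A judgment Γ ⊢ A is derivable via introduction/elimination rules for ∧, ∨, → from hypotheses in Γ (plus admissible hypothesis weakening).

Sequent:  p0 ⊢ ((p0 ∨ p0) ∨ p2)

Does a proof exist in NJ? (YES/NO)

Proof tree:
[∨I₁] p0 ⊢ ((p0 ∨ p0) ∨ p2)
  [∨I₁] p0 ⊢ (p0 ∨ p0)
    [Ax] p0 ⊢ p0

Result: YES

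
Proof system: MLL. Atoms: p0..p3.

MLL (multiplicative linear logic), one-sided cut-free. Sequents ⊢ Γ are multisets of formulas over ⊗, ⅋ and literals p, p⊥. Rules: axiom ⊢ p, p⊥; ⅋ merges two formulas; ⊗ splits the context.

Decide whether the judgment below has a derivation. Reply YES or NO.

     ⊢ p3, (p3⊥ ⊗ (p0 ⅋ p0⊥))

Derivation (root first):
[⊗]  ⊢ p3, (p3⊥ ⊗ (p0 ⅋ p0⊥))
  [Ax]  ⊢ p3, p3⊥
  [⅋]  ⊢ (p0 ⅋ p0⊥)
    [Ax]  ⊢ p0, p0⊥

Result: YES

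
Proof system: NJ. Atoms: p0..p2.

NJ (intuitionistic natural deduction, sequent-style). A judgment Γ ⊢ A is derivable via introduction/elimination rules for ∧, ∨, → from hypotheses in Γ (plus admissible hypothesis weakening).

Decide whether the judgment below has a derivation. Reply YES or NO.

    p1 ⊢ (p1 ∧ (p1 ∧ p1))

Proof tree:
[∧I] p1 ⊢ (p1 ∧ (p1 ∧ p1))
  [Ax] p1 ⊢ p1
  [∧I] p1 ⊢ (p1 ∧ p1)
    [Ax] p1 ⊢ p1
    [Ax] p1 ⊢ p1

Result: YES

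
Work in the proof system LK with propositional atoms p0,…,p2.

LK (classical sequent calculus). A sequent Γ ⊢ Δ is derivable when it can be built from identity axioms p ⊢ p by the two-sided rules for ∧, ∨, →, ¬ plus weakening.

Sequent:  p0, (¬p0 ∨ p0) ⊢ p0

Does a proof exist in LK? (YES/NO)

Derivation (root first):
[∨L] p0, (¬p0 ∨ p0) ⊢ p0
  [¬L] p0, ¬p0 ⊢ 
    [Ax] p0 ⊢ p0
  [Ax] p0 ⊢ p0

Result: YES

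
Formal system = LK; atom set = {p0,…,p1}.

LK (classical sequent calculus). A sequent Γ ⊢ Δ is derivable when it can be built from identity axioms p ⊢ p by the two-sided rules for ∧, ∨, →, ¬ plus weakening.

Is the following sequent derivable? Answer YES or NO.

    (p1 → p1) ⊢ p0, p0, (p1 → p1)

Derivation (root first):
[→R] (p1 → p1) ⊢ p0, p0, (p1 → p1)
  [WR] p1, (p1 → p1) ⊢ p1, p0, p0
    [WR] p1, (p1 → p1) ⊢ p1, p0
      [→L] p1, (p1 → p1) ⊢ p1
        [Ax] p1 ⊢ p1
        [Ax] p1 ⊢ p1

Result: YES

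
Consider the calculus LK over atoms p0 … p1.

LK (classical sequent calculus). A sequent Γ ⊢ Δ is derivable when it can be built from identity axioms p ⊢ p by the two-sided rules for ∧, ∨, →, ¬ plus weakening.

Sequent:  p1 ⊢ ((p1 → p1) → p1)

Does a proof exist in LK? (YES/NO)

Derivation trace:
[→R] p1 ⊢ ((p1 → p1) → p1)
  [→L] p1, (p1 → p1) ⊢ p1
    [WL] p1, p1 ⊢ p1
      [Ax] p1 ⊢ p1
    [WL] p1, p1 ⊢ p1
      [Ax] p1 ⊢ p1

Result: YES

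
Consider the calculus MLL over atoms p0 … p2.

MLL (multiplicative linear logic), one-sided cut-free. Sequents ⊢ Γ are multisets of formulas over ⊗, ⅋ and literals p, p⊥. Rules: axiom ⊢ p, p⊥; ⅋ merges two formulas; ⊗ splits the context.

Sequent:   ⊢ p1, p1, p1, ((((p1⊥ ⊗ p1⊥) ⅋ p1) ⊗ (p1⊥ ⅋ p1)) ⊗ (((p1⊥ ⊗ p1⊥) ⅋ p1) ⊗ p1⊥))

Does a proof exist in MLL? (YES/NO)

Derivation trace:
[⊗]  ⊢ p1, p1, p1, ((((p1⊥ ⊗ p1⊥) ⅋ p1) ⊗ (p1⊥ ⅋ p1)) ⊗ (((p1⊥ ⊗ p1⊥) ⅋ p1) ⊗ p1⊥))
  [⊗]  ⊢ p1, (((p1⊥ ⊗ p1⊥) ⅋ p1) ⊗ (p1⊥ ⅋ p1))
    [⅋]  ⊢ p1, ((p1⊥ ⊗ p1⊥) ⅋ p1)
      [⊗]  ⊢ p1, p1, (p1⊥ ⊗ p1⊥)
        [Ax]  ⊢ p1, p1⊥
        [Ax]  ⊢ p1, p1⊥
    [⅋]  ⊢ (p1⊥ ⅋ p1)
      [Ax]  ⊢ p1, p1⊥
  [⊗]  ⊢ p1, p1, (((p1⊥ ⊗ p1⊥) ⅋ p1) ⊗ p1⊥)
    [⅋]  ⊢ p1, ((p1⊥ ⊗ p1⊥) ⅋ p1)
      [⊗]  ⊢ p1, p1, (p1⊥ ⊗ p1⊥)
        [Ax]  ⊢ p1, p1⊥
        [Ax]  ⊢ p1, p1⊥
    [Ax]  ⊢ p1, p1⊥

Result: YES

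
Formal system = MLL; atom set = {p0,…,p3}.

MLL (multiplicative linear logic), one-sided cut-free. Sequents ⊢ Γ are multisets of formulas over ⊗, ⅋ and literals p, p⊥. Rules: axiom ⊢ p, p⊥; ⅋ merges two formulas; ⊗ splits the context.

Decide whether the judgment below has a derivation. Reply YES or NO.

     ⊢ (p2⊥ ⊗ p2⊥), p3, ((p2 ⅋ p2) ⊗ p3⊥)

Derivation trace:
[⊗]  ⊢ (p2⊥ ⊗ p2⊥), p3, ((p2 ⅋ p2) ⊗ p3⊥)
  [⅋]  ⊢ (p2⊥ ⊗ p2⊥), (p2 ⅋ p2)
    [⊗]  ⊢ p2, p2, (p2⊥ ⊗ p2⊥)
      [Ax]  ⊢ p2, p2⊥
      [Ax]  ⊢ p2, p2⊥
  [Ax]  ⊢ p3, p3⊥

Result: YES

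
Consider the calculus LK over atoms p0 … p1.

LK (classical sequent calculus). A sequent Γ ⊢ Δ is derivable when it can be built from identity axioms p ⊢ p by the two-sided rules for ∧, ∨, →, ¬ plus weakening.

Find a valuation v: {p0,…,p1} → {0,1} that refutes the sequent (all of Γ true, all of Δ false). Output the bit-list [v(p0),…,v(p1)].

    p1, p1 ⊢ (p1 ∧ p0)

Truth-table refutation:
  v=00: Γ:[p1=F, p1=F] Δ:[(p1 ∧ p0)=F] refutes=False
  v=01: Γ:[p1=T, p1=T] Δ:[(p1 ∧ p0)=F] refutes=True  ← countermodel

Result: [0, 1]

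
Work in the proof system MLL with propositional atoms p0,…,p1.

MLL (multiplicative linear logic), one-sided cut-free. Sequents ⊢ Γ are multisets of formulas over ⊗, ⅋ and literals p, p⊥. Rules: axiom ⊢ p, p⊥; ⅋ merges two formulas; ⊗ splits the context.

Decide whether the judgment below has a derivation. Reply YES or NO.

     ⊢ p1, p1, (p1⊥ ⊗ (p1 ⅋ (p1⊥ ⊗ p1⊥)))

Derivation trace:
[⊗]  ⊢ p1, p1, (p1⊥ ⊗ (p1 ⅋ (p1⊥ ⊗ p1⊥)))
  [Ax]  ⊢ p1, p1⊥
  [⅋]  ⊢ p1, (p1 ⅋ (p1⊥ ⊗ p1⊥))
    [⊗]  ⊢ p1, p1, (p1⊥ ⊗ p1⊥)
      [Ax]  ⊢ p1, p1⊥
      [Ax]  ⊢ p1, p1⊥

Result: YES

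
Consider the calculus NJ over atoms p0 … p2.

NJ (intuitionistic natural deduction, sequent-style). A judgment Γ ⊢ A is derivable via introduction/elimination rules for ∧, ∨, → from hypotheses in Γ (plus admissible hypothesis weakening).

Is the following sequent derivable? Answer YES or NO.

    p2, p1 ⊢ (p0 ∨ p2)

Derivation (root first):
[∨I₂] p2, p1 ⊢ (p0 ∨ p2)
  [Wk] p2, p1 ⊢ p2
    [Ax] p2 ⊢ p2

Result: YES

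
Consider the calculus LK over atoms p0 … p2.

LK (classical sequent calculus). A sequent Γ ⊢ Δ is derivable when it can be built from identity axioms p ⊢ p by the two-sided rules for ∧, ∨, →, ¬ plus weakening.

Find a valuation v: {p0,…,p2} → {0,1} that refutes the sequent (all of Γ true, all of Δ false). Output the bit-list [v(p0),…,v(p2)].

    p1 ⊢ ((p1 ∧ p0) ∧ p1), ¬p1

Truth-table refutation:
  v=000: Γ:[p1=F] Δ:[((p1 ∧ p0) ∧ p1)=F, ¬p1=T] refutes=False
  v=001: Γ:[p1=F] Δ:[((p1 ∧ p0) ∧ p1)=F, ¬p1=T] refutes=False
  v=010: Γ:[p1=T] Δ:[((p1 ∧ p0) ∧ p1)=F, ¬p1=F] refutes=True  ← countermodel

Result: [0, 1, 0]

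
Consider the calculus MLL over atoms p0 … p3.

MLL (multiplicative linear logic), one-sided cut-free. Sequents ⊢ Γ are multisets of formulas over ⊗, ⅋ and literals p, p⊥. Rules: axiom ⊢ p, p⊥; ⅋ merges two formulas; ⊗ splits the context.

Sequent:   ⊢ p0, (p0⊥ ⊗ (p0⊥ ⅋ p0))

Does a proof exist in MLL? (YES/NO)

Derivation trace:
[⊗]  ⊢ p0, (p0⊥ ⊗ (p0⊥ ⅋ p0))
  [Ax]  ⊢ p0, p0⊥
  [⅋]  ⊢ (p0⊥ ⅋ p0)
    [Ax]  ⊢ p0, p0⊥

Result: YES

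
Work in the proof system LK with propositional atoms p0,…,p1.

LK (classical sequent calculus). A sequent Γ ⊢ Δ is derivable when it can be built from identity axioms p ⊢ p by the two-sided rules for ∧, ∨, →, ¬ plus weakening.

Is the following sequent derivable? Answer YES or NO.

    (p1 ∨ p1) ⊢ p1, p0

Proof tree:
[∨L] (p1 ∨ p1) ⊢ p1, p0
  [Ax] p1 ⊢ p1
  [WR] p1 ⊢ p1, p0
    [Ax] p1 ⊢ p1

Result: YES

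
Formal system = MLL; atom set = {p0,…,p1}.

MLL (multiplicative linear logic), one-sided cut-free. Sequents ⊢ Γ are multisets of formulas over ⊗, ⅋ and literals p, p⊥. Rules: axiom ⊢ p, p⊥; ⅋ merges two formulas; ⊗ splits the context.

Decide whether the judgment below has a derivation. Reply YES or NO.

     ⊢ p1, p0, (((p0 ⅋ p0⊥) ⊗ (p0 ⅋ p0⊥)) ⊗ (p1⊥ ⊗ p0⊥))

Derivation (root first):
[⊗]  ⊢ p1, p0, (((p0 ⅋ p0⊥) ⊗ (p0 ⅋ p0⊥)) ⊗ (p1⊥ ⊗ p0⊥))
  [⊗]  ⊢ ((p0 ⅋ p0⊥) ⊗ (p0 ⅋ p0⊥))
    [⅋]  ⊢ (p0 ⅋ p0⊥)
      [Ax]  ⊢ p0, p0⊥
    [⅋]  ⊢ (p0 ⅋ p0⊥)
      [Ax]  ⊢ p0, p0⊥
  [⊗]  ⊢ p1, p0, (p1⊥ ⊗ p0⊥)
    [Ax]  ⊢ p1, p1⊥
    [Ax]  ⊢ p0, p0⊥

Result: YES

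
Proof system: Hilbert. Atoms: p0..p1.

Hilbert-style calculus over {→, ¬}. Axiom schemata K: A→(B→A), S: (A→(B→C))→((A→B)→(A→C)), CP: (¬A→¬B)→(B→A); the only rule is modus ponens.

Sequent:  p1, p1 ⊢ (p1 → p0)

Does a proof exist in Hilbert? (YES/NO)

Enumerate valuations to refute Γ ⊢ Δ:
  v=00: Γ:[p1=F, p1=F] Δ:[(p1 → p0)=T] refutes=False
  v=01: Γ:[p1=T, p1=T] Δ:[(p1 → p0)=F] refutes=True  ← countermodel

Result: NO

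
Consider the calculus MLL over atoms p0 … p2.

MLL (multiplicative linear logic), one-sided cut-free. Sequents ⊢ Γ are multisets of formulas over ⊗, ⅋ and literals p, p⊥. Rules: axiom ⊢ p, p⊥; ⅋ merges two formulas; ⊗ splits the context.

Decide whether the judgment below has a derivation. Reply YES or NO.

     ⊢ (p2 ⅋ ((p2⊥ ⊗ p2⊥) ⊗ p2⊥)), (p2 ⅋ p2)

Proof tree:
[⅋]  ⊢ (p2 ⅋ ((p2⊥ ⊗ p2⊥) ⊗ p2⊥)), (p2 ⅋ p2)
  [⅋]  ⊢ p2, p2, (p2 ⅋ ((p2⊥ ⊗ p2⊥) ⊗ p2⊥))
    [⊗]  ⊢ p2, p2, p2, ((p2⊥ ⊗ p2⊥) ⊗ p2⊥)
      [⊗]  ⊢ p2, p2, (p2⊥ ⊗ p2⊥)
        [Ax]  ⊢ p2, p2⊥
        [Ax]  ⊢ p2, p2⊥
      [Ax]  ⊢ p2, p2⊥

Result: YES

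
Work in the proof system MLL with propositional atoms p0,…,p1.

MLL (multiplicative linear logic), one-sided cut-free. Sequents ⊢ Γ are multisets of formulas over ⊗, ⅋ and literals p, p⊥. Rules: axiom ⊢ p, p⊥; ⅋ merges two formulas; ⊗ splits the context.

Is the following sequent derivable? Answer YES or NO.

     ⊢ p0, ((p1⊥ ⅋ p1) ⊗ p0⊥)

Proof tree:
[⊗]  ⊢ p0, ((p1⊥ ⅋ p1) ⊗ p0⊥)
  [⅋]  ⊢ (p1⊥ ⅋ p1)
    [Ax]  ⊢ p1, p1⊥
  [Ax]  ⊢ p0, p0⊥

Result: YES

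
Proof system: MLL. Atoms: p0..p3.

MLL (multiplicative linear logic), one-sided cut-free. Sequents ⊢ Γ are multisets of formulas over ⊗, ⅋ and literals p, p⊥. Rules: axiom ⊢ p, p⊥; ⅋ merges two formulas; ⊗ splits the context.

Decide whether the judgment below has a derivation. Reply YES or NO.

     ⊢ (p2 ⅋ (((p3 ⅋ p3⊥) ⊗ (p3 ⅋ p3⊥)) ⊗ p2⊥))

Proof tree:
[⅋]  ⊢ (p2 ⅋ (((p3 ⅋ p3⊥) ⊗ (p3 ⅋ p3⊥)) ⊗ p2⊥))
  [⊗]  ⊢ p2, (((p3 ⅋ p3⊥) ⊗ (p3 ⅋ p3⊥)) ⊗ p2⊥)
    [⊗]  ⊢ ((p3 ⅋ p3⊥) ⊗ (p3 ⅋ p3⊥))
      [⅋]  ⊢ (p3 ⅋ p3⊥)
        [Ax]  ⊢ p3, p3⊥
      [⅋]  ⊢ (p3 ⅋ p3⊥)
        [Ax]  ⊢ p3, p3⊥
    [Ax]  ⊢ p2, p2⊥

Result: YES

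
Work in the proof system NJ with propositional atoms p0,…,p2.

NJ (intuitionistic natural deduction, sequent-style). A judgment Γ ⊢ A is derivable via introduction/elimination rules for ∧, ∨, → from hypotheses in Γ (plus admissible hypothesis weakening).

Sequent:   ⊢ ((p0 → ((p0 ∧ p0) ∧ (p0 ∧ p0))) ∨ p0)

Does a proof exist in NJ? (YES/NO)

Derivation trace:
[∨I₁]  ⊢ ((p0 → ((p0 ∧ p0) ∧ (p0 ∧ p0))) ∨ p0)
  [→I]  ⊢ (p0 → ((p0 ∧ p0) ∧ (p0 ∧ p0)))
    [∧I] p0 ⊢ ((p0 ∧ p0) ∧ (p0 ∧ p0))
      [∧I] p0 ⊢ (p0 ∧ p0)
        [Ax] p0 ⊢ p0
        [Ax] p0 ⊢ p0
      [∧I] p0 ⊢ (p0 ∧ p0)
        [Ax] p0 ⊢ p0
        [Ax] p0 ⊢ p0

Result: YES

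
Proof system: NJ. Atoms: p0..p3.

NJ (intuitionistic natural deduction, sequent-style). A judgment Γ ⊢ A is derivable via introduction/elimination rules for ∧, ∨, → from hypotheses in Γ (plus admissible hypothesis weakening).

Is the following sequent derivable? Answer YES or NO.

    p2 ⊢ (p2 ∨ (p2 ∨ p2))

Derivation trace:
[∨I₂] p2 ⊢ (p2 ∨ (p2 ∨ p2))
  [∨I₂] p2 ⊢ (p2 ∨ p2)
    [Ax] p2 ⊢ p2

Result: YES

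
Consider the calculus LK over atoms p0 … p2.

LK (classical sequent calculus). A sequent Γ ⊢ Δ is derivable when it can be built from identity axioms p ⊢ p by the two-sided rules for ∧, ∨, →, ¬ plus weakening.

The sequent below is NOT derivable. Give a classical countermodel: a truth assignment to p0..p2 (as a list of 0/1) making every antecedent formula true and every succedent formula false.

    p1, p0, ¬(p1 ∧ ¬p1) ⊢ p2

Truth-table refutation:
  v=000: Γ:[p1=F, p0=F, ¬(p1 ∧ ¬p1)=T] Δ:[p2=F] refutes=False
  v=001: Γ:[p1=F, p0=F, ¬(p1 ∧ ¬p1)=T] Δ:[p2=T] refutes=False
  v=010: Γ:[p1=T, p0=F, ¬(p1 ∧ ¬p1)=T] Δ:[p2=F] refutes=False
  v=011: Γ:[p1=T, p0=F, ¬(p1 ∧ ¬p1)=T] Δ:[p2=T] refutes=False
  v=100: Γ:[p1=F, p0=T, ¬(p1 ∧ ¬p1)=T] Δ:[p2=F] refutes=False
  v=101: Γ:[p1=F, p0=T, ¬(p1 ∧ ¬p1)=T] Δ:[p2=T] refutes=False
  v=110: Γ:[p1=T, p0=T, ¬(p1 ∧ ¬p1)=T] Δ:[p2=F] refutes=True  ← countermodel

Result: [1, 1, 0]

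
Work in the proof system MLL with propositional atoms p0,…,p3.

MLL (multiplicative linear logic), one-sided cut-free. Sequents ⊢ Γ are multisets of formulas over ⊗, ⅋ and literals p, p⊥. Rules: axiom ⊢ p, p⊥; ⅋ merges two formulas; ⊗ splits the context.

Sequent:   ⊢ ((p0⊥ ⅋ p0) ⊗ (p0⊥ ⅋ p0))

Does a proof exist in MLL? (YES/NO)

Derivation (root first):
[⊗]  ⊢ ((p0⊥ ⅋ p0) ⊗ (p0⊥ ⅋ p0))
  [⅋]  ⊢ (p0⊥ ⅋ p0)
    [Ax]  ⊢ p0, p0⊥
  [⅋]  ⊢ (p0⊥ ⅋ p0)
    [Ax]  ⊢ p0, p0⊥

Result: YES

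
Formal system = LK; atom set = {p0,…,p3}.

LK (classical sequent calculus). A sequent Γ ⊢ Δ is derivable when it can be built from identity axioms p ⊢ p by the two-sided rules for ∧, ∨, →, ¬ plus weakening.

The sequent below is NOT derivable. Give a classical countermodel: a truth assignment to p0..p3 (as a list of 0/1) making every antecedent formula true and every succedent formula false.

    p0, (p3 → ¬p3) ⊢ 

Enumerate valuations to refute Γ ⊢ Δ:
  v=0000: Γ:[p0=F, (p3 → ¬p3)=T] Δ:[] refutes=False
  v=0001: Γ:[p0=F, (p3 → ¬p3)=F] Δ:[] refutes=False
  v=0010: Γ:[p0=F, (p3 → ¬p3)=T] Δ:[] refutes=False
  v=0011: Γ:[p0=F, (p3 → ¬p3)=F] Δ:[] refutes=False
  v=0100: Γ:[p0=F, (p3 → ¬p3)=T] Δ:[] refutes=False
  v=0101: Γ:[p0=F, (p3 → ¬p3)=F] Δ:[] refutes=False
  v=0110: Γ:[p0=F, (p3 → ¬p3)=T] Δ:[] refutes=False
  v=0111: Γ:[p0=F, (p3 → ¬p3)=F] Δ:[] refutes=False
  v=1000: Γ:[p0=T, (p3 → ¬p3)=T] Δ:[] refutes=True  ← countermodel

Result: [1, 0, 0, 0]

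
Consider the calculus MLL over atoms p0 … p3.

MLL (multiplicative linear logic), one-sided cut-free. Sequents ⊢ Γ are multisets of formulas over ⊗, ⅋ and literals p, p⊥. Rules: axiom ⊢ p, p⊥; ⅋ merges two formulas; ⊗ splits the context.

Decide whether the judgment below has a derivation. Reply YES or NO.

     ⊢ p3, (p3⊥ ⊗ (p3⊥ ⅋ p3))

Proof tree:
[⊗]  ⊢ p3, (p3⊥ ⊗ (p3⊥ ⅋ p3))
  [Ax]  ⊢ p3, p3⊥
  [⅋]  ⊢ (p3⊥ ⅋ p3)
    [Ax]  ⊢ p3, p3⊥

Result: YES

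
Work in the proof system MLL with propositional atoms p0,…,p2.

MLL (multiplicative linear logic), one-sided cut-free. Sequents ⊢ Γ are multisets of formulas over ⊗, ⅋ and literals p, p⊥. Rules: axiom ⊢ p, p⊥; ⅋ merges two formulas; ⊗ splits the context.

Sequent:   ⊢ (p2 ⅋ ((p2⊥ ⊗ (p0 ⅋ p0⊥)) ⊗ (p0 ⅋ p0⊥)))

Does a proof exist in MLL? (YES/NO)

Proof tree:
[⅋]  ⊢ (p2 ⅋ ((p2⊥ ⊗ (p0 ⅋ p0⊥)) ⊗ (p0 ⅋ p0⊥)))
  [⊗]  ⊢ p2, ((p2⊥ ⊗ (p0 ⅋ p0⊥)) ⊗ (p0 ⅋ p0⊥))
    [⊗]  ⊢ p2, (p2⊥ ⊗ (p0 ⅋ p0⊥))
      [Ax]  ⊢ p2, p2⊥
      [⅋]  ⊢ (p0 ⅋ p0⊥)
        [Ax]  ⊢ p0, p0⊥
    [⅋]  ⊢ (p0 ⅋ p0⊥)
      [Ax]  ⊢ p0, p0⊥

Result: YES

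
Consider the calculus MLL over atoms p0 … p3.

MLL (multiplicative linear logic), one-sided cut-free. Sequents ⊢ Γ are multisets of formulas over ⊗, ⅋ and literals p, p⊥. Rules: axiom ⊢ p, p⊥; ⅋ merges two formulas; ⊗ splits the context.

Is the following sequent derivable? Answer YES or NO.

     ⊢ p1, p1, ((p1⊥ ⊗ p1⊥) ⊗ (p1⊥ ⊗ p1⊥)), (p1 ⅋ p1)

Derivation (root first):
[⅋]  ⊢ p1, p1, ((p1⊥ ⊗ p1⊥) ⊗ (p1⊥ ⊗ p1⊥)), (p1 ⅋ p1)
  [⊗]  ⊢ p1, p1, p1, p1, ((p1⊥ ⊗ p1⊥) ⊗ (p1⊥ ⊗ p1⊥))
    [⊗]  ⊢ p1, p1, (p1⊥ ⊗ p1⊥)
      [Ax]  ⊢ p1, p1⊥
      [Ax]  ⊢ p1, p1⊥
    [⊗]  ⊢ p1, p1, (p1⊥ ⊗ p1⊥)
      [Ax]  ⊢ p1, p1⊥
      [Ax]  ⊢ p1, p1⊥

Result: YES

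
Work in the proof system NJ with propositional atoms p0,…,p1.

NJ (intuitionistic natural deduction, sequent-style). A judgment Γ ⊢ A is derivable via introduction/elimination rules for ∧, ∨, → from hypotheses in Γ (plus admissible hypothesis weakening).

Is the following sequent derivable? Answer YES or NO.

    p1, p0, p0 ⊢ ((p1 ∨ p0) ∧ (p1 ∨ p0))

Derivation trace:
[Wk] p1, p0, p0 ⊢ ((p1 ∨ p0) ∧ (p1 ∨ p0))
  [∧I] p1, p0 ⊢ ((p1 ∨ p0) ∧ (p1 ∨ p0))
    [∨I₂] p0, p1 ⊢ (p1 ∨ p0)
      [Wk] p0, p1 ⊢ p0
        [Ax] p0 ⊢ p0
    [∨I₂] p0, p1 ⊢ (p1 ∨ p0)
      [Wk] p0, p1 ⊢ p0
        [Ax] p0 ⊢ p0

Result: YES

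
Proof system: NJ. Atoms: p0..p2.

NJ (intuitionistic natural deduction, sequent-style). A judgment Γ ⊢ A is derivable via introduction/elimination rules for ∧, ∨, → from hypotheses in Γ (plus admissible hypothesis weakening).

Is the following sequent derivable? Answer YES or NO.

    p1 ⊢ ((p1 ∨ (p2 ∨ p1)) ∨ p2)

Derivation (root first):
[∨I₁] p1 ⊢ ((p1 ∨ (p2 ∨ p1)) ∨ p2)
  [∨I₂] p1 ⊢ (p1 ∨ (p2 ∨ p1))
    [∨I₂] p1 ⊢ (p2 ∨ p1)
      [Ax] p1 ⊢ p1

Result: YES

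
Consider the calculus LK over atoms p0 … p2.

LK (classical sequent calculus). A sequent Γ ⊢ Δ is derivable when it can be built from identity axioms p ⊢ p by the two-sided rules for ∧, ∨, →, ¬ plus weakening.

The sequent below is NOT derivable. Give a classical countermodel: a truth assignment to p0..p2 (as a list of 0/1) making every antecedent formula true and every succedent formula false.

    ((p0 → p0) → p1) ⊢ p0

Truth-table refutation:
  v=000: Γ:[((p0 → p0) → p1)=F] Δ:[p0=F] refutes=False
  v=001: Γ:[((p0 → p0) → p1)=F] Δ:[p0=F] refutes=False
  v=010: Γ:[((p0 → p0) → p1)=T] Δ:[p0=F] refutes=True  ← countermodel

Result: [0, 1, 0]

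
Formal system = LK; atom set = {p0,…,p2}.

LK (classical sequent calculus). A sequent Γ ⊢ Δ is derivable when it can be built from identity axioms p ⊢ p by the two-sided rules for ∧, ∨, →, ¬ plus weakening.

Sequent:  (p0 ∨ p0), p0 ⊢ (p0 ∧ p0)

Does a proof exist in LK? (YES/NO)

Derivation (root first):
[∧R] (p0 ∨ p0), p0 ⊢ (p0 ∧ p0)
  [Ax] p0 ⊢ p0
  [∨L] (p0 ∨ p0) ⊢ p0
    [Ax] p0 ⊢ p0
    [Ax] p0 ⊢ p0

Result: YES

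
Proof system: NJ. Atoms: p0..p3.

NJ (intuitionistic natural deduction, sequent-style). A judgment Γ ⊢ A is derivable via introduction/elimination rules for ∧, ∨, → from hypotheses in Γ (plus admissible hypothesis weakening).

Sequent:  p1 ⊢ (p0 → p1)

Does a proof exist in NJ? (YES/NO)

Derivation trace:
[→I] p1 ⊢ (p0 → p1)
  [Wk] p1, p0 ⊢ p1
    [Ax] p1 ⊢ p1

Result: YES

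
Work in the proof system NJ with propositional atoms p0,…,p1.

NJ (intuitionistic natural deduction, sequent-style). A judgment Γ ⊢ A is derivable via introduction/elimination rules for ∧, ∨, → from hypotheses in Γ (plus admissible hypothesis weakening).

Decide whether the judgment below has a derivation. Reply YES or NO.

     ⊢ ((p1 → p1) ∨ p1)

Derivation trace:
[∨I₁]  ⊢ ((p1 → p1) ∨ p1)
  [→I]  ⊢ (p1 → p1)
    [Ax] p1 ⊢ p1

Result: YES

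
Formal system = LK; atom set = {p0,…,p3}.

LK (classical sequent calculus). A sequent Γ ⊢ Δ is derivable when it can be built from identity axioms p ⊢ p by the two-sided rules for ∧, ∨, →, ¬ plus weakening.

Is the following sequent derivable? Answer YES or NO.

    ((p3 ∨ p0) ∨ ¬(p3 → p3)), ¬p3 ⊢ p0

Derivation trace:
[¬L] ((p3 ∨ p0) ∨ ¬(p3 → p3)), ¬p3 ⊢ p0
  [∨L] ((p3 ∨ p0) ∨ ¬(p3 → p3)) ⊢ p3, p0
    [∨L] (p3 ∨ p0) ⊢ p3, p0
      [Ax] p3 ⊢ p3
      [Ax] p0 ⊢ p0
    [¬L] ¬(p3 → p3) ⊢ 
      [→R]  ⊢ (p3 → p3)
        [Ax] p3 ⊢ p3

Result: YES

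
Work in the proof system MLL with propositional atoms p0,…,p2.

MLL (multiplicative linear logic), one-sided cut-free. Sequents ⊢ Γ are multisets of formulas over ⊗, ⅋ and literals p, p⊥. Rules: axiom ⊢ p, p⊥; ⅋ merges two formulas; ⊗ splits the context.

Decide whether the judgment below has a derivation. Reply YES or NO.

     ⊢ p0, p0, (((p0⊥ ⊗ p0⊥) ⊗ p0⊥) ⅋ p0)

Derivation trace:
[⅋]  ⊢ p0, p0, (((p0⊥ ⊗ p0⊥) ⊗ p0⊥) ⅋ p0)
  [⊗]  ⊢ p0, p0, p0, ((p0⊥ ⊗ p0⊥) ⊗ p0⊥)
    [⊗]  ⊢ p0, p0, (p0⊥ ⊗ p0⊥)
      [Ax]  ⊢ p0, p0⊥
      [Ax]  ⊢ p0, p0⊥
    [Ax]  ⊢ p0, p0⊥

Result: YES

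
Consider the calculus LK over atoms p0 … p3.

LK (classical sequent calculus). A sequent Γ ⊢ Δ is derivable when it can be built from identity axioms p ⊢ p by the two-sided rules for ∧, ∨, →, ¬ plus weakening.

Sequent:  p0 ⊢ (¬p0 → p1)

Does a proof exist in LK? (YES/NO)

Derivation (root first):
[→R] p0 ⊢ (¬p0 → p1)
  [WR] p0, ¬p0 ⊢ p1
    [¬L] p0, ¬p0 ⊢ 
      [Ax] p0 ⊢ p0

Result: YES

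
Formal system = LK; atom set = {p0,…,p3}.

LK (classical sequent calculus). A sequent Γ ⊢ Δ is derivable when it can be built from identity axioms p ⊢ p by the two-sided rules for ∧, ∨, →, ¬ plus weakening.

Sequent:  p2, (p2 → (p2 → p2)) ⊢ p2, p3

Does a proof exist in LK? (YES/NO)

Derivation trace:
[→L] p2, (p2 → (p2 → p2)) ⊢ p2, p3
  [WR] p2 ⊢ p2, p3, p2
    [WR] p2 ⊢ p2, p3
      [Ax] p2 ⊢ p2
  [WR] p2, (p2 → p2) ⊢ p2, p3, p3
    [→L] p2, (p2 → p2) ⊢ p2, p3
      [Ax] p2 ⊢ p2
      [WR] p2 ⊢ p2, p3
        [Ax] p2 ⊢ p2

Result: YES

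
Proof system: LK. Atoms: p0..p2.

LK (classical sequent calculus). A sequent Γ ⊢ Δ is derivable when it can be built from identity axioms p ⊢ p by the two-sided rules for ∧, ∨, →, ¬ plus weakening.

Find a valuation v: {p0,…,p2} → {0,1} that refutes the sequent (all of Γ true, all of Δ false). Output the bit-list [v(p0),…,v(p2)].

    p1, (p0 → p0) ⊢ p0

Truth-table refutation:
  v=000: Γ:[p1=F, (p0 → p0)=T] Δ:[p0=F] refutes=False
  v=001: Γ:[p1=F, (p0 → p0)=T] Δ:[p0=F] refutes=False
  v=010: Γ:[p1=T, (p0 → p0)=T] Δ:[p0=F] refutes=True  ← countermodel

Result: [0, 1, 0]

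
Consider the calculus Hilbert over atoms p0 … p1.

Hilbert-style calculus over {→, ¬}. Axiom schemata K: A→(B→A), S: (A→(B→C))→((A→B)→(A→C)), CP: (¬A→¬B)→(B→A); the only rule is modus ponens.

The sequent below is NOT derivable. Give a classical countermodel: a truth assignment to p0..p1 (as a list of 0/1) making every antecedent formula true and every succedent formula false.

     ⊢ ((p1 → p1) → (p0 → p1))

Search for a countermodel by truth-table:
  v=00: Γ:[] Δ:[((p1 → p1) → (p0 → p1))=T] refutes=False
  v=01: Γ:[] Δ:[((p1 → p1) → (p0 → p1))=T] refutes=False
  v=10: Γ:[] Δ:[((p1 → p1) → (p0 → p1))=F] refutes=True  ← countermodel

Result: [1, 0]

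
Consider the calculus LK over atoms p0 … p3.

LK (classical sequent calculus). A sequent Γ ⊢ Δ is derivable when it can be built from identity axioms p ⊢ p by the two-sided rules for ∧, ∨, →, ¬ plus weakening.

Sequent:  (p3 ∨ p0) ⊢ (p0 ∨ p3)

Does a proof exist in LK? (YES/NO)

Proof tree:
[∨R] (p3 ∨ p0) ⊢ (p0 ∨ p3)
  [∨L] (p3 ∨ p0) ⊢ p3, p0
    [Ax] p3 ⊢ p3
    [Ax] p0 ⊢ p0

Result: YES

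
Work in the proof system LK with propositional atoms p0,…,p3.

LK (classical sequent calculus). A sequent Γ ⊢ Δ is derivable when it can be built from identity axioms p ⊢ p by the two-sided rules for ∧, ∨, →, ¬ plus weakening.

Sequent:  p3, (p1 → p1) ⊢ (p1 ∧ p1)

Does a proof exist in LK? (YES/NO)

Truth-table refutation:
  v=0000: Γ:[p3=F, (p1 → p1)=T] Δ:[(p1 ∧ p1)=F] refutes=False
  v=0001: Γ:[p3=T, (p1 → p1)=T] Δ:[(p1 ∧ p1)=F] refutes=True  ← countermodel

Result: NO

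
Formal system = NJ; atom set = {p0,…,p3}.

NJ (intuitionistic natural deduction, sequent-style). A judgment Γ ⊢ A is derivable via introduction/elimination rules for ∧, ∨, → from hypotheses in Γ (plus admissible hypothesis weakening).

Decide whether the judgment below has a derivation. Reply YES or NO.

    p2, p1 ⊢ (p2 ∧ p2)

Derivation trace:
[Wk] p2, p1 ⊢ (p2 ∧ p2)
  [∧I] p2 ⊢ (p2 ∧ p2)
    [Ax] p2 ⊢ p2
    [Ax] p2 ⊢ p2

Result: YES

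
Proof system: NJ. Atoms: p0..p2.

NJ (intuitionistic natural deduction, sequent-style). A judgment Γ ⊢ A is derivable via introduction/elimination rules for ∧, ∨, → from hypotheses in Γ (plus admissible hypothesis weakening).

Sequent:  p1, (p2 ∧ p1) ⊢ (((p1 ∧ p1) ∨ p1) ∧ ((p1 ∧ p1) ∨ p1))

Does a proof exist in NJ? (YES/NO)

Derivation trace:
[∧I] p1, (p2 ∧ p1) ⊢ (((p1 ∧ p1) ∨ p1) ∧ ((p1 ∧ p1) ∨ p1))
  [Wk] p1, (p2 ∧ p1) ⊢ ((p1 ∧ p1) ∨ p1)
    [∨I₁] p1 ⊢ ((p1 ∧ p1) ∨ p1)
      [∧I] p1 ⊢ (p1 ∧ p1)
        [Ax] p1 ⊢ p1
        [Ax] p1 ⊢ p1
  [Wk] p1, (p2 ∧ p1) ⊢ ((p1 ∧ p1) ∨ p1)
    [∨I₁] p1 ⊢ ((p1 ∧ p1) ∨ p1)
      [∧I] p1 ⊢ (p1 ∧ p1)
        [Ax] p1 ⊢ p1
        [Ax] p1 ⊢ p1

Result: YES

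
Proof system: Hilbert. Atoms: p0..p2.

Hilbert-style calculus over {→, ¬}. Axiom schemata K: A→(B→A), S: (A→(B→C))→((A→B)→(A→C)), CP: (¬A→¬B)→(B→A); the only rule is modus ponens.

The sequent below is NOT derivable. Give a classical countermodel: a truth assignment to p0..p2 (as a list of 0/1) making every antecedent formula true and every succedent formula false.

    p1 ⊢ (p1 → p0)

Truth-table refutation:
  v=000: Γ:[p1=F] Δ:[(p1 → p0)=T] refutes=False
  v=001: Γ:[p1=F] Δ:[(p1 → p0)=T] refutes=False
  v=010: Γ:[p1=T] Δ:[(p1 → p0)=F] refutes=True  ← countermodel

Result: [0, 1, 0]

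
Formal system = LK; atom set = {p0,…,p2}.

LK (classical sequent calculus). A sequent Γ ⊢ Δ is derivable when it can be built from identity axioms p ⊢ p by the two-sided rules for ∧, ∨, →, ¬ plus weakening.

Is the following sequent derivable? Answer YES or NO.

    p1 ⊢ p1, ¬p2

Derivation trace:
[¬R] p1 ⊢ p1, ¬p2
  [WL] p1, p2 ⊢ p1
    [Ax] p1 ⊢ p1

Result: YES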